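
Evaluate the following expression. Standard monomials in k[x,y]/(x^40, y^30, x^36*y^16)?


k[x,y]/I, I = (x^40, y^30, x^36*y^16)
Rect: 40x30=1200. Corner: (40-36)x(30-16)=56.
dim = 1200-56 = 1144


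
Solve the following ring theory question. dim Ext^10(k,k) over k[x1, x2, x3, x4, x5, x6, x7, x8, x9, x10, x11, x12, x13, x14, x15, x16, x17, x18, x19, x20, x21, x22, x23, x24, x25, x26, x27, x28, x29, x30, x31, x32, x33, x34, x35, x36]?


C(n,i)=C(36,10)=254186856


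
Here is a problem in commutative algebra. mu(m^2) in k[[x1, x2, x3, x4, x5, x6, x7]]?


C(n+d-1,d)=C(8,2)=28


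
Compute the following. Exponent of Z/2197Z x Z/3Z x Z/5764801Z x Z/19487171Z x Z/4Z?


Exponent = lcm of the cyclic orders; pairwise coprime => product.
13^3*3^1*7^8*11^7*2^2=2197*3*5764801*19487171*4=2961722871851187444


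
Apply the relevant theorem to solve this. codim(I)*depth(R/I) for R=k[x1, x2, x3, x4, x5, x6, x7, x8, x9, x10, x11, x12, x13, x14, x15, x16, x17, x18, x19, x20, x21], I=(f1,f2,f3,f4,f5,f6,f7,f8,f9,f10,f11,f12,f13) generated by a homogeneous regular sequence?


codim=13, depth=dim(R/I)=21-13=8
Product=13*8=104


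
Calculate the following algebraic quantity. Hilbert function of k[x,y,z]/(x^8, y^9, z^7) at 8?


Need i<8, j<9, k<7 with i+j+k=8.
For each i, j ranges over max(0,8-i-6)..min(8,8-i):
  i=0: j in [2,8] -> 7
  i=1: j in [1,7] -> 7
  i=2: j in [0,6] -> 7
  i=3: j in [0,5] -> 6
  i=4: j in [0,4] -> 5
  i=5: j in [0,3] -> 4
  i=6: j in [0,2] -> 3
  i=7: j in [0,1] -> 2
H(8) = 7+7+7+6+5+4+3+2 = 41


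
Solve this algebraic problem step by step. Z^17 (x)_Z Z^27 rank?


rank(M(x)N) = rank(M)*rank(N)
17*27 = 459


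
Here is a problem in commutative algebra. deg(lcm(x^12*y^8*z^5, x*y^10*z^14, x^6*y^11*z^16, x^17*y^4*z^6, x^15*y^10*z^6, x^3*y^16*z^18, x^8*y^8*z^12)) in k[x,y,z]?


lcm = componentwise max:
x: max(12,1,6,17,15,3,8)=17
y: max(8,10,11,4,10,16,8)=16
z: max(5,14,16,6,6,18,12)=18
Total=17+16+18=51


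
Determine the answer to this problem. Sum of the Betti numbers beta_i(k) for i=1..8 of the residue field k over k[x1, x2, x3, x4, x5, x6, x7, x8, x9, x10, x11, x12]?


Koszul resolution: beta_i(k)=C(n,i), n=12
C(12,1)=12, C(12,2)=66, C(12,3)=220, C(12,4)=495, C(12,5)=792, C(12,6)=924, C(12,7)=792, C(12,8)=495
Sum=3796


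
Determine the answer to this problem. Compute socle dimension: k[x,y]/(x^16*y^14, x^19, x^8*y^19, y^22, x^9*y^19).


Socle = ann(m) = span of standard monomials u with x*u, y*u in I (staircase corners).
Redundant generators: x^9*y^19
Minimal generators: x^19, x^16*y^14, x^8*y^19, y^22
Corners: x^7y^21, x^15y^18, x^18y^13
Socle dim=3


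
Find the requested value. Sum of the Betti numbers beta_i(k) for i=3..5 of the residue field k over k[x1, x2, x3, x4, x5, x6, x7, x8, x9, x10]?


Koszul resolution: beta_i(k)=C(n,i), n=10
C(10,3)=120, C(10,4)=210, C(10,5)=252
Sum=582


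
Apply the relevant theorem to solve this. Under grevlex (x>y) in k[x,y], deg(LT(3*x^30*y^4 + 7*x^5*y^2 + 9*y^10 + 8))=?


LT: 3*x^30*y^4
deg_x=30, deg_y=4
Total=30+4=34


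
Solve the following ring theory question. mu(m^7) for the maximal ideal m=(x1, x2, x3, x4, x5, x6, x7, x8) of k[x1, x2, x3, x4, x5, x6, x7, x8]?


Graded Nakayama: mu(m^d) = dim_k (m^d/m^(d+1)) = #degree-7 monomials in 8 vars
C(n+d-1,d)=C(14,7)=3432


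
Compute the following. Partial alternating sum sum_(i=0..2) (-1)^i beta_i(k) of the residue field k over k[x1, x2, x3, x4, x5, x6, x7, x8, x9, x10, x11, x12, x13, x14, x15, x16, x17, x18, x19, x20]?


Koszul resolution: beta_i(k)=C(n,i), n=20
sum_(i=0..p) (-1)^i C(n,i) = (-1)^p C(n-1,p)
(-1)^2*C(19,2) = (-1)^2*171 = 171


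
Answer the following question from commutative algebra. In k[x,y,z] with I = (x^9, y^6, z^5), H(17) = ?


Need i<9, j<6, k<5 with i+j+k=17.
For each i, j ranges over max(0,17-i-4)..min(5,17-i):
  i=0: j in [13,5] -> 0
  i=1: j in [12,5] -> 0
  i=2: j in [11,5] -> 0
  i=3: j in [10,5] -> 0
  i=4: j in [9,5] -> 0
  i=5: j in [8,5] -> 0
  i=6: j in [7,5] -> 0
  i=7: j in [6,5] -> 0
  i=8: j in [5,5] -> 1
H(17) = 0+0+0+0+0+0+0+0+1 = 1


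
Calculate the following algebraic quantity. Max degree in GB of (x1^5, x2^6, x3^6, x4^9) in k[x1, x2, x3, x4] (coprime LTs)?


Pure powers, coprime LTs => already GB.
Degrees: 5, 6, 6, 9
Max=9


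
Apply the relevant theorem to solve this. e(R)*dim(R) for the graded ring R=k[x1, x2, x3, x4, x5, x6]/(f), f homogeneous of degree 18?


e(R)=deg(f)=18, dim(R)=6-1=5
e*dim=18*5=90


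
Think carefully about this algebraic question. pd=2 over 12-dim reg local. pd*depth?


pd+depth=12
depth=12-2=10
pd*depth=2*10=20


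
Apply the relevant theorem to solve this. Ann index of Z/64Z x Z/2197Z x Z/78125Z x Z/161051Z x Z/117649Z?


Exponent = lcm of the cyclic orders; pairwise coprime => product.
2^6*13^3*5^7*11^5*7^6=64*2197*78125*161051*117649=208138167752515000000


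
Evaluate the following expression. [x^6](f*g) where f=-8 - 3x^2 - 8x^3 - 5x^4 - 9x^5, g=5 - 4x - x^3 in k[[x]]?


[x^6] = sum a_i*b_j, i+j=6
  -8*-1=8
  -9*-4=36
Sum=44


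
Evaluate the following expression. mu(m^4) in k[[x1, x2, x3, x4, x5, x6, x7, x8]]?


C(n+d-1,d)=C(11,4)=330


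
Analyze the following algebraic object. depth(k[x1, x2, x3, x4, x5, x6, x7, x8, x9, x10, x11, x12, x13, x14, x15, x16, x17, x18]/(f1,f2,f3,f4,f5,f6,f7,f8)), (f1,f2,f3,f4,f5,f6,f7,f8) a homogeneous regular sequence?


depth(R)=18
depth(R/I)=18-8=10


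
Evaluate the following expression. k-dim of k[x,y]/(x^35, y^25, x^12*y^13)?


k[x,y]/I, I = (x^35, y^25, x^12*y^13)
Rect: 35x25=875. Corner: (35-12)x(25-13)=276.
dim = 875-276 = 599


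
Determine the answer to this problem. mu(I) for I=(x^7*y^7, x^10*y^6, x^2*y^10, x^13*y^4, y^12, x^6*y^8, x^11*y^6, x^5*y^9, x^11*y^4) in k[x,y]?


Remove redundant (divisible by others).
x^11*y^6 redundant.
x^13*y^4 redundant.
Min: x^11*y^4, x^10*y^6, x^7*y^7, x^6*y^8, x^5*y^9, x^2*y^10, y^12
Count=7


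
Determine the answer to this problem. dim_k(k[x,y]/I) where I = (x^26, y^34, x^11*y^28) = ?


k[x,y]/I, I = (x^26, y^34, x^11*y^28)
Rect: 26x34=884. Corner: (26-11)x(34-28)=90.
dim = 884-90 = 794


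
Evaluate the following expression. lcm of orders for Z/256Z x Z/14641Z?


Exponent = lcm of the cyclic orders; pairwise coprime => product.
2^8*11^4=256*14641=3748096


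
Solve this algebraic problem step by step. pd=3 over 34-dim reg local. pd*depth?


pd+depth=34
depth=34-3=31
pd*depth=3*31=93


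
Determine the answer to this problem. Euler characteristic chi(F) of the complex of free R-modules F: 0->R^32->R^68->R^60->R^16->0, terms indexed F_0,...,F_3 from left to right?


chi = sum (-1)^i * rank:
(-1)^0*32=32
(-1)^1*68=-68
(-1)^2*60=60
(-1)^3*16=-16
chi=8


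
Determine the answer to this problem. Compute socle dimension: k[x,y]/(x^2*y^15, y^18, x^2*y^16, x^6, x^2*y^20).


Socle = ann(m) = span of standard monomials u with x*u, y*u in I (staircase corners).
Redundant generators: x^2*y^20, x^2*y^16
Minimal generators: x^6, x^2*y^15, y^18
Corners: xy^17, x^5y^14
Socle dim=2


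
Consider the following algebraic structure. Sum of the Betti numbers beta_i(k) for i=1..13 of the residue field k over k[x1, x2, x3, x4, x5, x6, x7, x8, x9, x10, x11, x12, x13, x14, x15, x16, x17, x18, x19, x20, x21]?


Koszul resolution: beta_i(k)=C(n,i), n=21
C(21,1)=21, C(21,2)=210, C(21,3)=1330, C(21,4)=5985, C(21,5)=20349, C(21,6)=54264, C(21,7)=116280, C(21,8)=203490, C(21,9)=293930, C(21,10)=352716, C(21,11)=352716, C(21,12)=293930, C(21,13)=203490
Sum=1898711


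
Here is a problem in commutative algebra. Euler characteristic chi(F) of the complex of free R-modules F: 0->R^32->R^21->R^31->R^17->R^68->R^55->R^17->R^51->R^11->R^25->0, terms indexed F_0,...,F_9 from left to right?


chi = sum (-1)^i * rank:
(-1)^0*32=32
(-1)^1*21=-21
(-1)^2*31=31
(-1)^3*17=-17
(-1)^4*68=68
(-1)^5*55=-55
(-1)^6*17=17
(-1)^7*51=-51
(-1)^8*11=11
(-1)^9*25=-25
chi=-10


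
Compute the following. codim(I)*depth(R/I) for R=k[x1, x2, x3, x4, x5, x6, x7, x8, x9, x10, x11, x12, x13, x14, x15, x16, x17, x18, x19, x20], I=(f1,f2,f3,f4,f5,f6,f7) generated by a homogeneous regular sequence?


codim=7, depth=dim(R/I)=20-7=13
Product=7*13=91


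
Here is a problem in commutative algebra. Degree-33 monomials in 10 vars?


C(d+n-1,n-1)=C(42,9)=445891810


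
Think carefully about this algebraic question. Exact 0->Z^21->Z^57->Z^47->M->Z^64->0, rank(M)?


Alt sum=0:
(-1)^0*21 + (-1)^1*57 + (-1)^2*47 + (-1)^3*? + (-1)^4*64=0
rank(M)=75


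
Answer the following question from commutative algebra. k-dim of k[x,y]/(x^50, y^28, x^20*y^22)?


k[x,y]/I, I = (x^50, y^28, x^20*y^22)
Rect: 50x28=1400. Corner: (50-20)x(28-22)=180.
dim = 1400-180 = 1220


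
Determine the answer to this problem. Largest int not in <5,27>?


gcd(5,27)=1 => F=ab-a-b=5*27-5-27=135-32=103


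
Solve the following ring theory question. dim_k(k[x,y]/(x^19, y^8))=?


Basis: x^i*y^j, i<19, j<8
19*8=152


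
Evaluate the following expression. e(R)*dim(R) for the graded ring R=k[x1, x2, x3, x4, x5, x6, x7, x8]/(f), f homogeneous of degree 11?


e(R)=deg(f)=11, dim(R)=8-1=7
e*dim=11*7=77


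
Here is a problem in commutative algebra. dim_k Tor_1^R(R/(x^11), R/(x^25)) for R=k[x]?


Tor_1(R/I,R/J)=(I cap J)/IJ=(x^25)/(x^36)
dim=36-25=min(11,25)=11


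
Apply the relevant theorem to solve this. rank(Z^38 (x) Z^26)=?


rank(M(x)N) = rank(M)*rank(N)
38*26 = 988


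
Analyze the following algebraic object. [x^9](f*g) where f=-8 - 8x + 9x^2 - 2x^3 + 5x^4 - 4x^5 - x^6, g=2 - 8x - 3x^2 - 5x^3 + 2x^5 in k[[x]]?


[x^9] = sum a_i*b_j, i+j=9
  5*2=10
  -1*-5=5
Sum=15


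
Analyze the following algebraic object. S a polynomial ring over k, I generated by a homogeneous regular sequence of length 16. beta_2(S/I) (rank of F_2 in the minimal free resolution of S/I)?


Regular sequence => Koszul complex is the minimal free resolution.
Syz_1 minimally generated by Koszul relations f_i*e_j - f_j*e_i (i<j): mu(Syz_1) = beta_2 = C(m,2) = m(m-1)/2
m=16
16*15/2 = 120


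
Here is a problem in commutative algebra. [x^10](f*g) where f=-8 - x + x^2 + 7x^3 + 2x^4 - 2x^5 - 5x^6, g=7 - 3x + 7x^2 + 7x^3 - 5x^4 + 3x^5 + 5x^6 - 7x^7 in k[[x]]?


[x^10] = sum a_i*b_j, i+j=10
  7*-7=-49
  2*5=10
  -2*3=-6
  -5*-5=25
Sum=-20


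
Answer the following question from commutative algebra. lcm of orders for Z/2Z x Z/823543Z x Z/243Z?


Exponent = lcm of the cyclic orders; pairwise coprime => product.
2^1*7^7*3^5=2*823543*243=400241898


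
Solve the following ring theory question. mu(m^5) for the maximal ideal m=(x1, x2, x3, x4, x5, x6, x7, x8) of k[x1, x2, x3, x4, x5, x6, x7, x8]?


Graded Nakayama: mu(m^d) = dim_k (m^d/m^(d+1)) = #degree-5 monomials in 8 vars
C(n+d-1,d)=C(12,5)=792


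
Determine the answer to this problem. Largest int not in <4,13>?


gcd(4,13)=1 => F=ab-a-b=4*13-4-13=52-17=35


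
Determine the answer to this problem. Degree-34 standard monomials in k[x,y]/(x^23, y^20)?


k[x,y], I = (x^23, y^20), d = 34
Need i < 23 and d-i < 20.
Range: 15 <= i <= 22.
H(34) = 8


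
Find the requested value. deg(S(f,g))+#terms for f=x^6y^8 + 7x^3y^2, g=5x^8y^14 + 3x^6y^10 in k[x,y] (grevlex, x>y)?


LT(f)=x^6y^8, LT(g)=5x^8y^14
lcm(LM)=x^8y^14
S(f,g) (scaled by 5 to clear denominators) = 5x^2y^6*f - 1*g = -3x^6y^10 + 35x^5y^8
2 terms, deg 16.
16+2=18


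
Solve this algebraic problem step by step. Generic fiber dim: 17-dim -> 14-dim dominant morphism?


dim(fiber)=dim(X)-dim(Y)=17-14=3


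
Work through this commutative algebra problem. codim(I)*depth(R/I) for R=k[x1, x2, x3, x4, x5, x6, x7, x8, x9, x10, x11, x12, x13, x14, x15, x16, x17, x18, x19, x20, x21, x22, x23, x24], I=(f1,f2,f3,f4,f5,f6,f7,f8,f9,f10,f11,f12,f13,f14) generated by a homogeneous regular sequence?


codim=14, depth=dim(R/I)=24-14=10
Product=14*10=140


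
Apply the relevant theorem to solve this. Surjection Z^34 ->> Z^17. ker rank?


rank(ker) = 34-17 = 17


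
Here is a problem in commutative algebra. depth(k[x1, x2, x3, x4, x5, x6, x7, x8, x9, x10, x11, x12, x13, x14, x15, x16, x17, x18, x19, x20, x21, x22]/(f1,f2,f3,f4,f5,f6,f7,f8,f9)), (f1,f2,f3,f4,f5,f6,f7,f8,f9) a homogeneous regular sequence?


depth(R)=22
depth(R/I)=22-9=13


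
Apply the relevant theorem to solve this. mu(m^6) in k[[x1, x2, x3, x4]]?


C(n+d-1,d)=C(9,6)=84


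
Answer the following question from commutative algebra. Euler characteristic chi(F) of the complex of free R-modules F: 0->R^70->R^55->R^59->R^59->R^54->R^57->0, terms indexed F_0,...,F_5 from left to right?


chi = sum (-1)^i * rank:
(-1)^0*70=70
(-1)^1*55=-55
(-1)^2*59=59
(-1)^3*59=-59
(-1)^4*54=54
(-1)^5*57=-57
chi=12


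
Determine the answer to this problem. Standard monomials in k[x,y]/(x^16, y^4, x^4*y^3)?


k[x,y]/I, I = (x^16, y^4, x^4*y^3)
Rect: 16x4=64. Corner: (16-4)x(4-3)=12.
dim = 64-12 = 52


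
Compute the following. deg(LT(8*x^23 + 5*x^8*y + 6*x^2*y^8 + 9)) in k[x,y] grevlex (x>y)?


LT: 8*x^23
deg_x=23, deg_y=0
Total=23+0=23


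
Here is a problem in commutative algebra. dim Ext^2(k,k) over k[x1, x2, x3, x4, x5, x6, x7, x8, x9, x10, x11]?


C(n,i)=C(11,2)=55


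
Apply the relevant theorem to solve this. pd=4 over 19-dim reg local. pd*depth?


pd+depth=19
depth=19-4=15
pd*depth=4*15=60


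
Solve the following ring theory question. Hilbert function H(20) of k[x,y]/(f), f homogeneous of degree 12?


H(t)=d for t>=d-1.
d=12, t=20
H(20)=12


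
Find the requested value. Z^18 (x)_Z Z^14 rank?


rank(M(x)N) = rank(M)*rank(N)
18*14 = 252


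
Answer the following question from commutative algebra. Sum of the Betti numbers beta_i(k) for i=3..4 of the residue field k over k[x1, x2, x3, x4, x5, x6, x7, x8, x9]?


Koszul resolution: beta_i(k)=C(n,i), n=9
C(9,3)=84, C(9,4)=126
Sum=210


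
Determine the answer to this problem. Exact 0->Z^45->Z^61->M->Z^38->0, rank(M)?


Alt sum=0:
(-1)^0*45 + (-1)^1*61 + (-1)^2*? + (-1)^3*38=0
rank(M)=54


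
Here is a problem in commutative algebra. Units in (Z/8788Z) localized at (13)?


Local ring = Z/2197Z.
phi(2197) = 13^2*(13-1) = 2028


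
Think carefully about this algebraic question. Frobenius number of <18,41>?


gcd(18,41)=1 => F=ab-a-b=18*41-18-41=738-59=679


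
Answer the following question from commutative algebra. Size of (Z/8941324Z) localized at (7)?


7-primary part: 8941324=7^6*76
Size=7^6=117649


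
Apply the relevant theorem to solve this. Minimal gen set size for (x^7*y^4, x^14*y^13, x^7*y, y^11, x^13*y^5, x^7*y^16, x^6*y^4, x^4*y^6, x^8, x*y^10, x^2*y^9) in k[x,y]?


Remove redundant (divisible by others).
x^13*y^5 redundant.
x^7*y^16 redundant.
x^7*y^4 redundant.
x^14*y^13 redundant.
Min: x^8, x^7*y, x^6*y^4, x^4*y^6, x^2*y^9, x*y^10, y^11
Count=7


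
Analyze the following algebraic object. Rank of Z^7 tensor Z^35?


rank(M(x)N) = rank(M)*rank(N)
7*35 = 245


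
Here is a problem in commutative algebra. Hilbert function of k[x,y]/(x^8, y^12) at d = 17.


k[x,y], I = (x^8, y^12), d = 17
Need i < 8 and d-i < 12.
Range: 6 <= i <= 7.
H(17) = 2


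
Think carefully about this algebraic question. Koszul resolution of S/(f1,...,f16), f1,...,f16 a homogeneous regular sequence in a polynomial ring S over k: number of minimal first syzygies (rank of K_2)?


Regular sequence => Koszul complex is the minimal free resolution.
Syz_1 minimally generated by Koszul relations f_i*e_j - f_j*e_i (i<j): mu(Syz_1) = beta_2 = C(m,2) = m(m-1)/2
m=16
16*15/2 = 120


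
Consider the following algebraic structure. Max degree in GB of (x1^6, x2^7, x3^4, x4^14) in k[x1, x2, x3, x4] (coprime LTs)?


Pure powers, coprime LTs => already GB.
Degrees: 6, 7, 4, 14
Max=14


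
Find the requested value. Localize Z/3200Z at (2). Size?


2-primary part: 3200=2^7*25
Size=2^7=128


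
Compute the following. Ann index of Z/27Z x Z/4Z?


Exponent = lcm of the cyclic orders; pairwise coprime => product.
3^3*2^2=27*4=108


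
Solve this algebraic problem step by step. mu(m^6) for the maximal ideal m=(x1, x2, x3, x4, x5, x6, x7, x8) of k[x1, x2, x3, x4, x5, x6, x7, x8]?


Graded Nakayama: mu(m^d) = dim_k (m^d/m^(d+1)) = #degree-6 monomials in 8 vars
C(n+d-1,d)=C(13,6)=1716


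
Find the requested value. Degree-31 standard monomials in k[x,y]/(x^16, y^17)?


k[x,y], I = (x^16, y^17), d = 31
Need i < 16 and d-i < 17.
Range: 15 <= i <= 15.
H(31) = 1


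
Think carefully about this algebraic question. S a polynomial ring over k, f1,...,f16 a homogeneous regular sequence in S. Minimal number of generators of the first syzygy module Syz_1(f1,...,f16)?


Regular sequence => Koszul complex is the minimal free resolution.
Syz_1 minimally generated by Koszul relations f_i*e_j - f_j*e_i (i<j): mu(Syz_1) = beta_2 = C(m,2) = m(m-1)/2
m=16
16*15/2 = 120


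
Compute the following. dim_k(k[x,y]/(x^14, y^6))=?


Basis: x^i*y^j, i<14, j<6
14*6=84


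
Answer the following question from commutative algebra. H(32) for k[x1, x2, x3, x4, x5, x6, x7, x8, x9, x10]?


C(d+n-1,n-1)=C(41,9)=350343565


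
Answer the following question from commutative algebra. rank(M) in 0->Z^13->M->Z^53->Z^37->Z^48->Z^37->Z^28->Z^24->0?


Alt sum=0:
(-1)^0*13 + (-1)^1*? + (-1)^2*53 + (-1)^3*37 + (-1)^4*48 + (-1)^5*37 + (-1)^6*28 + (-1)^7*24=0
rank(M)=44


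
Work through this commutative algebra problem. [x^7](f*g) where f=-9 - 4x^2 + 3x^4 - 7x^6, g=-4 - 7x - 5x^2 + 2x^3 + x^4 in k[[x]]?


[x^7] = sum a_i*b_j, i+j=7
  3*2=6
  -7*-7=49
Sum=55


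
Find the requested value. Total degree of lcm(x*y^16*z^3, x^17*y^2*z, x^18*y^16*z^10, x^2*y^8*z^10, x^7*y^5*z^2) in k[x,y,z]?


lcm = componentwise max:
x: max(1,17,18,2,7)=18
y: max(16,2,16,8,5)=16
z: max(3,1,10,10,2)=10
Total=18+16+10=44


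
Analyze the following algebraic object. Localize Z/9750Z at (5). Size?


5-primary part: 9750=5^3*78
Size=5^3=125


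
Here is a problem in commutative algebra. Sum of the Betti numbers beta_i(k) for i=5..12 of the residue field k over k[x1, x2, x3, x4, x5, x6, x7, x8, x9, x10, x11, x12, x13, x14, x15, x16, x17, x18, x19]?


Koszul resolution: beta_i(k)=C(n,i), n=19
C(19,5)=11628, C(19,6)=27132, C(19,7)=50388, C(19,8)=75582, C(19,9)=92378, C(19,10)=92378, C(19,11)=75582, C(19,12)=50388
Sum=475456


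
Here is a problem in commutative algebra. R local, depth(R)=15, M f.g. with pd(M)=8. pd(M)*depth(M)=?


pd+depth=15
depth=15-8=7
pd*depth=8*7=56


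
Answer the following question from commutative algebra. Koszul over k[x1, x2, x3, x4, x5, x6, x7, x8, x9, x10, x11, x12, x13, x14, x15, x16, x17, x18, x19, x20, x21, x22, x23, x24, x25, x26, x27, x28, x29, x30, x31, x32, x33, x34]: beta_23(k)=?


C(n,i)=C(34,23)=286097760


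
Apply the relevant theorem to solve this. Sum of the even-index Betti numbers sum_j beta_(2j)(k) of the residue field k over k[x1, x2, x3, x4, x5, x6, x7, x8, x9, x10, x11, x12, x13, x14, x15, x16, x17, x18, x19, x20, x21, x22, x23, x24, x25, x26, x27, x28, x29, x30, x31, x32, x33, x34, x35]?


Koszul resolution: beta_i(k)=C(n,i), n=35
sum_even C(35,i) = 2^(n-1) = 2^34 = 17179869184


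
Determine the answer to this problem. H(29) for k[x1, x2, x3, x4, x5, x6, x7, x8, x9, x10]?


C(d+n-1,n-1)=C(38,9)=163011640


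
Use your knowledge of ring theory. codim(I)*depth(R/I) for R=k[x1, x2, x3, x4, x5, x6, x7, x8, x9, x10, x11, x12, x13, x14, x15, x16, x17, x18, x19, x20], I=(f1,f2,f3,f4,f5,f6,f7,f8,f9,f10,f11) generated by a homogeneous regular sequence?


codim=11, depth=dim(R/I)=20-11=9
Product=11*9=99


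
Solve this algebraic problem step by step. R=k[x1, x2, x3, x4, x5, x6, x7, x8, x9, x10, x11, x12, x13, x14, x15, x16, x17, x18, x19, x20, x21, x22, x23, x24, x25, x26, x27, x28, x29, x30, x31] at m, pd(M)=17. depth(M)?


pd+depth=depth(R)=31
depth=31-17=14


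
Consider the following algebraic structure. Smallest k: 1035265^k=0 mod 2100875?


1035265^k mod 2100875:
k=1: 1035265
k=2: 1734600
k=3: 1543500
k=4: 1800750
k=5: 0
First zero at k = 5


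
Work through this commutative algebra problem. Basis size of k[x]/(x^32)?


Basis: 1,x,...,x^31
dim=32


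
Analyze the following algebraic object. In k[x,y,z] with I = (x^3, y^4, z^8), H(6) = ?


Need i<3, j<4, k<8 with i+j+k=6.
For each i, j ranges over max(0,6-i-7)..min(3,6-i):
  i=0: j in [0,3] -> 4
  i=1: j in [0,3] -> 4
  i=2: j in [0,3] -> 4
H(6) = 4+4+4 = 12


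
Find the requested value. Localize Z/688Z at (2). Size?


2-primary part: 688=2^4*43
Size=2^4=16


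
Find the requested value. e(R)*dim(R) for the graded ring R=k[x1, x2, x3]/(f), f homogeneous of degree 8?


e(R)=deg(f)=8, dim(R)=3-1=2
e*dim=8*2=16


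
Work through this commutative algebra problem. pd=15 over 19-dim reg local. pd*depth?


pd+depth=19
depth=19-15=4
pd*depth=15*4=60


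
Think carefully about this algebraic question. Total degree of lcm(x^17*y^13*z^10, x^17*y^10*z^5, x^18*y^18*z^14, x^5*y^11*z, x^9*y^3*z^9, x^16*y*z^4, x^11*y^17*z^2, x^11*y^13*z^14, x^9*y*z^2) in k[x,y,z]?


lcm = componentwise max:
x: max(17,17,18,5,9,16,11,11,9)=18
y: max(13,10,18,11,3,1,17,13,1)=18
z: max(10,5,14,1,9,4,2,14,2)=14
Total=18+18+14=50


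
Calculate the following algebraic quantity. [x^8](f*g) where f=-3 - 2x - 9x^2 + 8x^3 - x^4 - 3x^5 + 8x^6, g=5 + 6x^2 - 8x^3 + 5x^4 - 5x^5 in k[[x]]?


[x^8] = sum a_i*b_j, i+j=8
  8*-5=-40
  -1*5=-5
  -3*-8=24
  8*6=48
Sum=27


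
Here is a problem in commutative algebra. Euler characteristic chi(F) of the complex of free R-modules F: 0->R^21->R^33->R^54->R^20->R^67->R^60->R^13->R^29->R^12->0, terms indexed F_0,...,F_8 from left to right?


chi = sum (-1)^i * rank:
(-1)^0*21=21
(-1)^1*33=-33
(-1)^2*54=54
(-1)^3*20=-20
(-1)^4*67=67
(-1)^5*60=-60
(-1)^6*13=13
(-1)^7*29=-29
(-1)^8*12=12
chi=25


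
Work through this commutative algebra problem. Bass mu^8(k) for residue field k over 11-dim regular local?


C(n,i)=C(11,8)=165


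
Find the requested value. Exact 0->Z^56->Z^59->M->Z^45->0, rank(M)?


Alt sum=0:
(-1)^0*56 + (-1)^1*59 + (-1)^2*? + (-1)^3*45=0
rank(M)=48


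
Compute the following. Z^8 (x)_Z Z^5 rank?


rank(M(x)N) = rank(M)*rank(N)
8*5 = 40


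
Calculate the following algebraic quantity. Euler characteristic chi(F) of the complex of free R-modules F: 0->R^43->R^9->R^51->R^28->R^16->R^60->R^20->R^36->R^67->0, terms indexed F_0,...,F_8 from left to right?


chi = sum (-1)^i * rank:
(-1)^0*43=43
(-1)^1*9=-9
(-1)^2*51=51
(-1)^3*28=-28
(-1)^4*16=16
(-1)^5*60=-60
(-1)^6*20=20
(-1)^7*36=-36
(-1)^8*67=67
chi=64


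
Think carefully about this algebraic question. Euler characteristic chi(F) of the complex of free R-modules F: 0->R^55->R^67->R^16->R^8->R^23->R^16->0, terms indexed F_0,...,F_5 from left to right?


chi = sum (-1)^i * rank:
(-1)^0*55=55
(-1)^1*67=-67
(-1)^2*16=16
(-1)^3*8=-8
(-1)^4*23=23
(-1)^5*16=-16
chi=3


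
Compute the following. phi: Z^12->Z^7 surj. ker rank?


rank(ker) = 12-7 = 5


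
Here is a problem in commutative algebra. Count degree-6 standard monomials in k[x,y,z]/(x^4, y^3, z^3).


Need i<4, j<3, k<3 with i+j+k=6.
For each i, j ranges over max(0,6-i-2)..min(2,6-i):
  i=0: j in [4,2] -> 0
  i=1: j in [3,2] -> 0
  i=2: j in [2,2] -> 1
  i=3: j in [1,2] -> 2
H(6) = 0+0+1+2 = 3


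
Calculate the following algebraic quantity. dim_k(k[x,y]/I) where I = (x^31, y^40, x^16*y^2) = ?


k[x,y]/I, I = (x^31, y^40, x^16*y^2)
Rect: 31x40=1240. Corner: (31-16)x(40-2)=570.
dim = 1240-570 = 670


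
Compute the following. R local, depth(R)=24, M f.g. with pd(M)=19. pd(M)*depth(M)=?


pd+depth=24
depth=24-19=5
pd*depth=19*5=95


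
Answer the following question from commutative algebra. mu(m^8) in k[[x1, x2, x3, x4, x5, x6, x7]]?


C(n+d-1,d)=C(14,8)=3003


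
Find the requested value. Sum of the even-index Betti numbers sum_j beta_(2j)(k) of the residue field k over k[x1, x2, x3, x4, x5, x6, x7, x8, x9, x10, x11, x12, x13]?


Koszul resolution: beta_i(k)=C(n,i), n=13
sum_even C(13,i) = 2^(n-1) = 2^12 = 4096


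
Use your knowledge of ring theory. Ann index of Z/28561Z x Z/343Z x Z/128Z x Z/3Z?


Exponent = lcm of the cyclic orders; pairwise coprime => product.
13^4*7^3*2^7*3^1=28561*343*128*3=3761826432


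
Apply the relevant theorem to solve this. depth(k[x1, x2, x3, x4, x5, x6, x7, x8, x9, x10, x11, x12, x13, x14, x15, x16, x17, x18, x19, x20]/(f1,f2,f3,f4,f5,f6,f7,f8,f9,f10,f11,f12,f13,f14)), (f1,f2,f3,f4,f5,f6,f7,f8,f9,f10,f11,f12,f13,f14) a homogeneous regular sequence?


depth(R)=20
depth(R/I)=20-14=6


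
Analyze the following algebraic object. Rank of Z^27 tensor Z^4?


rank(M(x)N) = rank(M)*rank(N)
27*4 = 108


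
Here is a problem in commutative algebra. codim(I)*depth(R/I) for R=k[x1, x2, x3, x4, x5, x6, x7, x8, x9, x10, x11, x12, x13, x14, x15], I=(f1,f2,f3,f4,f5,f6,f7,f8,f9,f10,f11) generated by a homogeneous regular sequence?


codim=11, depth=dim(R/I)=15-11=4
Product=11*4=44


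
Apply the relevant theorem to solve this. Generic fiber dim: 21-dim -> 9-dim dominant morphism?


dim(fiber)=dim(X)-dim(Y)=21-9=12


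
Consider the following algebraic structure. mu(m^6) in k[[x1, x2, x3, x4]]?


C(n+d-1,d)=C(9,6)=84


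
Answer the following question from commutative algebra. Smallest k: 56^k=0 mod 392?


56^k mod 392:
k=1: 56
k=2: 0
First zero at k = 2


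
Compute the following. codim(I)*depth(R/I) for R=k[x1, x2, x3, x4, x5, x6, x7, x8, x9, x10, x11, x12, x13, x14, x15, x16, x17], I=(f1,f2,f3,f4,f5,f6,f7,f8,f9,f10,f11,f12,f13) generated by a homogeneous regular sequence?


codim=13, depth=dim(R/I)=17-13=4
Product=13*4=52


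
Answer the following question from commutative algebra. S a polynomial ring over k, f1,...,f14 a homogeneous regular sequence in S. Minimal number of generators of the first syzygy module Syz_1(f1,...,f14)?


Regular sequence => Koszul complex is the minimal free resolution.
Syz_1 minimally generated by Koszul relations f_i*e_j - f_j*e_i (i<j): mu(Syz_1) = beta_2 = C(m,2) = m(m-1)/2
m=14
14*13/2 = 91


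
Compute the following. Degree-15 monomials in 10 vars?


C(d+n-1,n-1)=C(24,9)=1307504


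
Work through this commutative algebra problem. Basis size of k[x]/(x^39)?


Basis: 1,x,...,x^38
dim=39


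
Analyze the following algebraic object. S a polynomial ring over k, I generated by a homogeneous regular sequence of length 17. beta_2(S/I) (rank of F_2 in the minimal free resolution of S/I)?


Regular sequence => Koszul complex is the minimal free resolution.
Syz_1 minimally generated by Koszul relations f_i*e_j - f_j*e_i (i<j): mu(Syz_1) = beta_2 = C(m,2) = m(m-1)/2
m=17
17*16/2 = 136


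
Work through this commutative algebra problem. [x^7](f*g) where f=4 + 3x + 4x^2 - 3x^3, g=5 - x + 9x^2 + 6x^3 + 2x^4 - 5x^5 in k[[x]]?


[x^7] = sum a_i*b_j, i+j=7
  4*-5=-20
  -3*2=-6
Sum=-26


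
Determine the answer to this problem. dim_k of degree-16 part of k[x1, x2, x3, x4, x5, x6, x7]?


C(d+n-1,n-1)=C(22,6)=74613


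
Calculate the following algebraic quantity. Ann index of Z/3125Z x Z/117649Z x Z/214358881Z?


Exponent = lcm of the cyclic orders; pairwise coprime => product.
5^5*7^6*11^8=3125*117649*214358881=78809712471153125


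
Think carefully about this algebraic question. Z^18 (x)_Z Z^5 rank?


rank(M(x)N) = rank(M)*rank(N)
18*5 = 90


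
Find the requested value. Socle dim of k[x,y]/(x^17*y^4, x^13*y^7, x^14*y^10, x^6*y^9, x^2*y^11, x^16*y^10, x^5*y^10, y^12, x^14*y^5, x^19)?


Socle = ann(m) = span of standard monomials u with x*u, y*u in I (staircase corners).
Redundant generators: x^16*y^10, x^14*y^10
Minimal generators: x^19, x^17*y^4, x^14*y^5, x^13*y^7, x^6*y^9, x^5*y^10, x^2*y^11, y^12
Corners: xy^11, x^4y^10, x^5y^9, x^12y^8, x^13y^6, x^16y^4, x^18y^3
Socle dim=7


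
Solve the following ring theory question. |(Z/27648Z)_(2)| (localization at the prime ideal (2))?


2-primary part: 27648=2^10*27
Size=2^10=1024


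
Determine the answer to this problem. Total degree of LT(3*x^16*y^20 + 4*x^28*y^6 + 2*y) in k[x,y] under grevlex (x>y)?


LT: 3*x^16*y^20
deg_x=16, deg_y=20
Total=16+20=36


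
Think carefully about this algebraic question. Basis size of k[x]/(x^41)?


Basis: 1,x,...,x^40
dim=41


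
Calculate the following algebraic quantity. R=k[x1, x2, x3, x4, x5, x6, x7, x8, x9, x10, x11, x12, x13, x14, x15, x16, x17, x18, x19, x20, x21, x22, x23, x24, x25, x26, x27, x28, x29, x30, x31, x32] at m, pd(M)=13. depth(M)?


pd+depth=depth(R)=32
depth=32-13=19


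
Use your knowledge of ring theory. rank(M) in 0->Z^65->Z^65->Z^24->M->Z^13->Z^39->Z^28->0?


Alt sum=0:
(-1)^0*65 + (-1)^1*65 + (-1)^2*24 + (-1)^3*? + (-1)^4*13 + (-1)^5*39 + (-1)^6*28=0
rank(M)=26


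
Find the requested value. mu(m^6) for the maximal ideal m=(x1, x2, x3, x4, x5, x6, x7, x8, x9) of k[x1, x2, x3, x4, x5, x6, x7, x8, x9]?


Graded Nakayama: mu(m^d) = dim_k (m^d/m^(d+1)) = #degree-6 monomials in 9 vars
C(n+d-1,d)=C(14,6)=3003


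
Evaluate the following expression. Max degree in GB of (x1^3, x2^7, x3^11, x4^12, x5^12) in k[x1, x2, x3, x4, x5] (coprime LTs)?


Pure powers, coprime LTs => already GB.
Degrees: 3, 7, 11, 12, 12
Max=12


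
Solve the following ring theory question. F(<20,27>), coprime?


gcd(20,27)=1 => F=ab-a-b=20*27-20-27=540-47=493


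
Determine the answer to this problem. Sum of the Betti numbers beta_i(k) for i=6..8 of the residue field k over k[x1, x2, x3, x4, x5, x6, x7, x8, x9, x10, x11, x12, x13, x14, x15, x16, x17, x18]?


Koszul resolution: beta_i(k)=C(n,i), n=18
C(18,6)=18564, C(18,7)=31824, C(18,8)=43758
Sum=94146


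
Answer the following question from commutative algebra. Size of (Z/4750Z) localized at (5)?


5-primary part: 4750=5^3*38
Size=5^3=125


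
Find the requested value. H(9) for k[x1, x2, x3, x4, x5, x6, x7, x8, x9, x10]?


C(d+n-1,n-1)=C(18,9)=48620


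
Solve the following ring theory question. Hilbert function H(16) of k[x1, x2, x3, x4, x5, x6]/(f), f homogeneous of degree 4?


C(21,5)-C(17,5)=20349-6188=14161


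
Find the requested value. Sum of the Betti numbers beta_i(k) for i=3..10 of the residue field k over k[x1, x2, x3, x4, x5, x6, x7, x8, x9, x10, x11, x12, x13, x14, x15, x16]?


Koszul resolution: beta_i(k)=C(n,i), n=16
C(16,3)=560, C(16,4)=1820, C(16,5)=4368, C(16,6)=8008, C(16,7)=11440, C(16,8)=12870, C(16,9)=11440, C(16,10)=8008
Sum=58514


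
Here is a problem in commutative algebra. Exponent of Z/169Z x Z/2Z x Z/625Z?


Exponent = lcm of the cyclic orders; pairwise coprime => product.
13^2*2^1*5^4=169*2*625=211250


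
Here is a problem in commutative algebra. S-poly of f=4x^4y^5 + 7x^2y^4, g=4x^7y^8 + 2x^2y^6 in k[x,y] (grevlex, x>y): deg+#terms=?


LT(f)=4x^4y^5, LT(g)=4x^7y^8
lcm(LM)=x^7y^8
S(f,g) (scaled by 16 to clear denominators) = 4x^3y^3*f - 4*g = 28x^5y^7 - 8x^2y^6
2 terms, deg 12.
12+2=14


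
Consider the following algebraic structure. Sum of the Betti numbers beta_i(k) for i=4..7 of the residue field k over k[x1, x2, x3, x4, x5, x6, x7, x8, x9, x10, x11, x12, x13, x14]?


Koszul resolution: beta_i(k)=C(n,i), n=14
C(14,4)=1001, C(14,5)=2002, C(14,6)=3003, C(14,7)=3432
Sum=9438


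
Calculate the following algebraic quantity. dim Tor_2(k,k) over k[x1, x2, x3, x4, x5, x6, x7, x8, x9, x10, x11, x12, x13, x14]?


Koszul: C(n,i)=C(14,2)=91


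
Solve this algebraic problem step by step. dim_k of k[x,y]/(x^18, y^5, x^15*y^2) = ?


k[x,y]/I, I = (x^18, y^5, x^15*y^2)
Rect: 18x5=90. Corner: (18-15)x(5-2)=9.
dim = 90-9 = 81


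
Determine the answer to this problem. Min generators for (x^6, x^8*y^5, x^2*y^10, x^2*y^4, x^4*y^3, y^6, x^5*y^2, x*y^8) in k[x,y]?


Remove redundant (divisible by others).
x^2*y^10 redundant.
x*y^8 redundant.
x^8*y^5 redundant.
Min: x^6, x^5*y^2, x^4*y^3, x^2*y^4, y^6
Count=5


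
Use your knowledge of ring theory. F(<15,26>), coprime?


gcd(15,26)=1 => F=ab-a-b=15*26-15-26=390-41=349


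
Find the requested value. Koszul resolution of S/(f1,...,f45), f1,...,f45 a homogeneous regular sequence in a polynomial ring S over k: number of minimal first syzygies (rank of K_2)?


Regular sequence => Koszul complex is the minimal free resolution.
Syz_1 minimally generated by Koszul relations f_i*e_j - f_j*e_i (i<j): mu(Syz_1) = beta_2 = C(m,2) = m(m-1)/2
m=45
45*44/2 = 990


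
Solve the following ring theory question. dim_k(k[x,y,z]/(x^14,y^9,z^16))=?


Basis: x^iy^jz^k, i<14,j<9,k<16
14*9*16=2016


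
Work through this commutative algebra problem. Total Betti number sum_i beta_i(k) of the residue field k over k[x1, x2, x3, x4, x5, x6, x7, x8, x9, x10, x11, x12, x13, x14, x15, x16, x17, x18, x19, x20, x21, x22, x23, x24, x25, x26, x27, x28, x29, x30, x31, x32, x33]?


Koszul resolution: beta_i(k)=C(n,i), n=33
sum_i C(33,i) = 2^33 = 8589934592


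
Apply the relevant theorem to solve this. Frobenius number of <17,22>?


gcd(17,22)=1 => F=ab-a-b=17*22-17-22=374-39=335


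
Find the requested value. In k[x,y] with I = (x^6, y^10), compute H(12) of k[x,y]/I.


k[x,y], I = (x^6, y^10), d = 12
Need i < 6 and d-i < 10.
Range: 3 <= i <= 5.
H(12) = 3


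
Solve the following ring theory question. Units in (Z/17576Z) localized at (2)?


Local ring = Z/8Z.
phi(8) = 2^2*(2-1) = 4


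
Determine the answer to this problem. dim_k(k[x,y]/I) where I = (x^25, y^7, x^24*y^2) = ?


k[x,y]/I, I = (x^25, y^7, x^24*y^2)
Rect: 25x7=175. Corner: (25-24)x(7-2)=5.
dim = 175-5 = 170


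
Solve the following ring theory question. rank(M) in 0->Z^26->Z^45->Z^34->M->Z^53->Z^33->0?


Alt sum=0:
(-1)^0*26 + (-1)^1*45 + (-1)^2*34 + (-1)^3*? + (-1)^4*53 + (-1)^5*33=0
rank(M)=35


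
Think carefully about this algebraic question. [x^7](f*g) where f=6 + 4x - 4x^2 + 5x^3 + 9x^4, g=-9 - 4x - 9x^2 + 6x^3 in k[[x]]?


[x^7] = sum a_i*b_j, i+j=7
  9*6=54
Sum=54


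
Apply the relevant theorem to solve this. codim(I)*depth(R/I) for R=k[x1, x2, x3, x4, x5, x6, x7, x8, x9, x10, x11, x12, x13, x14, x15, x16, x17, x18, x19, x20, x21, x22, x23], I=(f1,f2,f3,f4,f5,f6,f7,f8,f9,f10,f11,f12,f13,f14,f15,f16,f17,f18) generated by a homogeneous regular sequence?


codim=18, depth=dim(R/I)=23-18=5
Product=18*5=90


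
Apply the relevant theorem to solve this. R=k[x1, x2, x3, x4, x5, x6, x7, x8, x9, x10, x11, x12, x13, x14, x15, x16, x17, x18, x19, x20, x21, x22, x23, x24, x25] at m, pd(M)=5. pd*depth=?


pd+depth=25
depth=25-5=20
pd*depth=5*20=100


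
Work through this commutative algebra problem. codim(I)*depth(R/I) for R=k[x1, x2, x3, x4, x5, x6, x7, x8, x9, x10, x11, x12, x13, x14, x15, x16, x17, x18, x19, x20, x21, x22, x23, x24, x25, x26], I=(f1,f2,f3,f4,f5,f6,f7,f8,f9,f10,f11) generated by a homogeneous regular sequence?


codim=11, depth=dim(R/I)=26-11=15
Product=11*15=165


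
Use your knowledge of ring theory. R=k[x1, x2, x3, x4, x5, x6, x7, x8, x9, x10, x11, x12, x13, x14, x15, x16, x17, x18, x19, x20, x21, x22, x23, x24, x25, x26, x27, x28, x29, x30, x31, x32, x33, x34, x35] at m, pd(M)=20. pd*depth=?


pd+depth=35
depth=35-20=15
pd*depth=20*15=300


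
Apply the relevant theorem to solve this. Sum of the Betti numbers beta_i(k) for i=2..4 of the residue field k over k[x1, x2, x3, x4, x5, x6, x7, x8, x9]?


Koszul resolution: beta_i(k)=C(n,i), n=9
C(9,2)=36, C(9,3)=84, C(9,4)=126
Sum=246


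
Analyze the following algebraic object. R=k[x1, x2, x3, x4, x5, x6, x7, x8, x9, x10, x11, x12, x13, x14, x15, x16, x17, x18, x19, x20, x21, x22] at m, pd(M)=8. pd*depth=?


pd+depth=22
depth=22-8=14
pd*depth=8*14=112


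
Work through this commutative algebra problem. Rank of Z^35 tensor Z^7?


rank(M(x)N) = rank(M)*rank(N)
35*7 = 245


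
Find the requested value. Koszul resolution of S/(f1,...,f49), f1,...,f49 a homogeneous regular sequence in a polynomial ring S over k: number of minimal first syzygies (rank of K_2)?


Regular sequence => Koszul complex is the minimal free resolution.
Syz_1 minimally generated by Koszul relations f_i*e_j - f_j*e_i (i<j): mu(Syz_1) = beta_2 = C(m,2) = m(m-1)/2
m=49
49*48/2 = 1176


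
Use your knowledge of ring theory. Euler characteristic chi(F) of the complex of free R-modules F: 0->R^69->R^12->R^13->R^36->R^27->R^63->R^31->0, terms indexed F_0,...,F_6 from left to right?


chi = sum (-1)^i * rank:
(-1)^0*69=69
(-1)^1*12=-12
(-1)^2*13=13
(-1)^3*36=-36
(-1)^4*27=27
(-1)^5*63=-63
(-1)^6*31=31
chi=29


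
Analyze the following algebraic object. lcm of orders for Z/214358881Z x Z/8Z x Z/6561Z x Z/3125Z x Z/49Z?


Exponent = lcm of the cyclic orders; pairwise coprime => product.
11^8*2^3*3^8*5^5*7^2=214358881*8*6561*3125*49=1722850557345225000


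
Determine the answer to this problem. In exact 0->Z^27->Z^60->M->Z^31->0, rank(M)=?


Alt sum=0:
(-1)^0*27 + (-1)^1*60 + (-1)^2*? + (-1)^3*31=0
rank(M)=64


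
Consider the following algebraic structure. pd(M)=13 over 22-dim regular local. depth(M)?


pd+depth=depth(R)=22
depth=22-13=9


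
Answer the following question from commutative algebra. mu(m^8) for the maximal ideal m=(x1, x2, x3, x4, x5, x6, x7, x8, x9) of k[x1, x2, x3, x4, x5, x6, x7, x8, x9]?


Graded Nakayama: mu(m^d) = dim_k (m^d/m^(d+1)) = #degree-8 monomials in 9 vars
C(n+d-1,d)=C(16,8)=12870


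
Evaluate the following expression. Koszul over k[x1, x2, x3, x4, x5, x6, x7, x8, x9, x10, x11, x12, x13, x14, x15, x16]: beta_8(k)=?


C(n,i)=C(16,8)=12870


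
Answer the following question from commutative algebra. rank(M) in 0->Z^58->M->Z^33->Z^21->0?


Alt sum=0:
(-1)^0*58 + (-1)^1*? + (-1)^2*33 + (-1)^3*21=0
rank(M)=70


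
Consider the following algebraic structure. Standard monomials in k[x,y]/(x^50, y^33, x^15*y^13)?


k[x,y]/I, I = (x^50, y^33, x^15*y^13)
Rect: 50x33=1650. Corner: (50-15)x(33-13)=700.
dim = 1650-700 = 950


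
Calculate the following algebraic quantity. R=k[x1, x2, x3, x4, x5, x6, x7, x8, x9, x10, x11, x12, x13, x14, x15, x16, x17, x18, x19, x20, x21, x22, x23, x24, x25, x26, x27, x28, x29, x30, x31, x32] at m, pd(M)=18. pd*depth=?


pd+depth=32
depth=32-18=14
pd*depth=18*14=252


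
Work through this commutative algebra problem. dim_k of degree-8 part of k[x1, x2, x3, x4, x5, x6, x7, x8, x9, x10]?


C(d+n-1,n-1)=C(17,9)=24310


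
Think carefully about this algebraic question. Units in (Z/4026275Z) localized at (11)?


Local ring = Z/161051Z.
phi(161051) = 11^4*(11-1) = 146410


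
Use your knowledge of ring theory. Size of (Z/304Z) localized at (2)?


2-primary part: 304=2^4*19
Size=2^4=16


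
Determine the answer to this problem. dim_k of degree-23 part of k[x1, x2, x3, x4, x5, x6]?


C(d+n-1,n-1)=C(28,5)=98280


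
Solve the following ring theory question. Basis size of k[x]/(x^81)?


Basis: 1,x,...,x^80
dim=81


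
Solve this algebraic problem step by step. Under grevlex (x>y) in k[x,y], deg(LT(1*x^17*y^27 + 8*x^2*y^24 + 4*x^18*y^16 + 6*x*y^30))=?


LT: 1*x^17*y^27
deg_x=17, deg_y=27
Total=17+27=44


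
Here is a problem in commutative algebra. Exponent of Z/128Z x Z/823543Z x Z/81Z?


Exponent = lcm of the cyclic orders; pairwise coprime => product.
2^7*7^7*3^4=128*823543*81=8538493824


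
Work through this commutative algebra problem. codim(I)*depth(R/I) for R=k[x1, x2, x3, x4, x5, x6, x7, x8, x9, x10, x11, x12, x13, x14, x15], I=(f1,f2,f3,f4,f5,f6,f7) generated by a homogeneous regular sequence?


codim=7, depth=dim(R/I)=15-7=8
Product=7*8=56


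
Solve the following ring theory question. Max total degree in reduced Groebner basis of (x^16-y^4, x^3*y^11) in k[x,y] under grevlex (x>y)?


LT(f1)=x^16, LT(f2)=x^3y^11, lcm=x^16y^11
S(f1,f2) = y^11*f1 - x^13*f2 = -y^15
Reduced GB = {f1, f2, y^15}; degrees 16, 14, 15
Max = 16
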